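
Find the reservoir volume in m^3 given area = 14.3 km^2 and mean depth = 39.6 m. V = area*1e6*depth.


V = 14.3 * 1e6 * 39.6 = 5.6628e+08 m^3


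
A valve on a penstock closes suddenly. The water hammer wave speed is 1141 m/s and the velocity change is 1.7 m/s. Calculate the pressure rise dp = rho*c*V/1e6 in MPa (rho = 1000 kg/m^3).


dp = 1000 * 1141 * 1.7 / 1e6 = 1.9397 MPa


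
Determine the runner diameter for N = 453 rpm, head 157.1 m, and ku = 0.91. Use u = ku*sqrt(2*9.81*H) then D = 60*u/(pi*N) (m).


u = 0.91 * sqrt(2*9.81*157.1) = 50.5218 m/s
D = 60 * 50.5218 / (pi * 453) = 2.1300 m


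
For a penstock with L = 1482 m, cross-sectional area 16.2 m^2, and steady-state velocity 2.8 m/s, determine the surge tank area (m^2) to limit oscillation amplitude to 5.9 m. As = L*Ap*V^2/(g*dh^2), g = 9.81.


As = 1482 * 16.2 * 2.8^2 / (9.81 * 5.9^2) = 551.1962 m^2


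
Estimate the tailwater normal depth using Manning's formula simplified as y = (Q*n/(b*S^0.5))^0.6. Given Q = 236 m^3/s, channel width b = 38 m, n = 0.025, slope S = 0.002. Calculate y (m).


y = (236 * 0.025 / (38 * 0.002^0.5))^0.6 = 2.1102 m


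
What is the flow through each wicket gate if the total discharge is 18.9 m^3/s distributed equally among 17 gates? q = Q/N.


q = 18.9 / 17 = 1.1118 m^3/s


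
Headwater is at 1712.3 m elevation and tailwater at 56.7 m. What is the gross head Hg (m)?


Hg = 1712.3 - 56.7 = 1655.6000 m


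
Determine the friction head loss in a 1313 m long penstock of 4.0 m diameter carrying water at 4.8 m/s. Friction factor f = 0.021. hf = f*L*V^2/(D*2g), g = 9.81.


hf = 0.021 * 1313 * 4.8^2 / (4.0 * 2 * 9.81) = 8.0948 m


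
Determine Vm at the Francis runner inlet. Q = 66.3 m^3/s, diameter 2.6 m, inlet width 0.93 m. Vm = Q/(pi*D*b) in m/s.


Vm = 66.3 / (pi * 2.6 * 0.93) = 8.7279 m/s


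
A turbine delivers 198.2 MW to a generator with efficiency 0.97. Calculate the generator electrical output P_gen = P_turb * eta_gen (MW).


P_gen = 198.2 * 0.97 = 192.2540 MW


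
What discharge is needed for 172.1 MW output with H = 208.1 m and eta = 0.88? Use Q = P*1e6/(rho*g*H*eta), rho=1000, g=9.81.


Q = 172.1 * 1e6 / (1000 * 9.81 * 208.1 * 0.88) = 95.7981 m^3/s


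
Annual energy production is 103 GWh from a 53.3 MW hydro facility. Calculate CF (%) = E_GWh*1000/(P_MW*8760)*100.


CF = 103 * 1000 / (53.3 * 8760) * 100 = 22.0600 %


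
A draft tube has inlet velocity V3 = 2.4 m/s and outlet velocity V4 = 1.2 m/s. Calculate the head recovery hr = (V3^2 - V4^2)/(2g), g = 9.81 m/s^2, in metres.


hr = (2.4^2 - 1.2^2) / (2*9.81) = 0.2202 m


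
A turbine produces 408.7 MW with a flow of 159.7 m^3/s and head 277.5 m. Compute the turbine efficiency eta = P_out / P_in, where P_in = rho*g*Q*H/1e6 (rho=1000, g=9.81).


P_in = 1000 * 9.81 * 159.7 * 277.5 / 1e6 = 434.7473 MW
eta = 408.7 / 434.7473 = 0.9401


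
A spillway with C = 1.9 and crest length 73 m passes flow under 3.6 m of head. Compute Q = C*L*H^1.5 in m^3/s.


Q = 1.9 * 73 * 3.6^1.5 = 947.3931 m^3/s


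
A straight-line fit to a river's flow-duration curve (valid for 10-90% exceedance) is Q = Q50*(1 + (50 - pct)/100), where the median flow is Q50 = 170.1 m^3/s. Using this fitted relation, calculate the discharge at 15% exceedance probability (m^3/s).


Q = 170.1 * (1 + (50 - 15)/100) = 229.6350 m^3/s


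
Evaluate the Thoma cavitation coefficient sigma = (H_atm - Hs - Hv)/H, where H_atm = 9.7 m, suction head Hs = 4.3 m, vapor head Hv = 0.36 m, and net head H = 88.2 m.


sigma = (9.7 - 4.3 - 0.36) / 88.2 = 0.0571


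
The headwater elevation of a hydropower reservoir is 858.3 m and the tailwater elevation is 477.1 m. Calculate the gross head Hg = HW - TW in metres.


Hg = 858.3 - 477.1 = 381.2000 m


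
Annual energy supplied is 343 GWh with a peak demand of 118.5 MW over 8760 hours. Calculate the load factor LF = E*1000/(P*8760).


LF = 343 * 1000 / (118.5 * 8760) = 0.3304


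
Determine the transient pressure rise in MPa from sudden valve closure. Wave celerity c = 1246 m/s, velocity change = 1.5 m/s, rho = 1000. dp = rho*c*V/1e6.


dp = 1000 * 1246 * 1.5 / 1e6 = 1.8690 MPa


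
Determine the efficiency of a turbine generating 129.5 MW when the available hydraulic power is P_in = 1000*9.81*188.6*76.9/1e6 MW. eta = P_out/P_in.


P_in = 1000 * 9.81 * 188.6 * 76.9 / 1e6 = 142.2778 MW
eta = 129.5 / 142.2778 = 0.9102


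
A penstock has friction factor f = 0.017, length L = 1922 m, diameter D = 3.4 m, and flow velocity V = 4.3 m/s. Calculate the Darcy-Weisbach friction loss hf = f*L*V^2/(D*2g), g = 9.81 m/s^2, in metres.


hf = 0.017 * 1922 * 4.3^2 / (3.4 * 2 * 9.81) = 9.0565 m


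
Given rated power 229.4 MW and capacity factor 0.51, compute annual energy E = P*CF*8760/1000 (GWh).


E = 229.4 * 0.51 * 8760 / 1000 = 1024.8674 GWh


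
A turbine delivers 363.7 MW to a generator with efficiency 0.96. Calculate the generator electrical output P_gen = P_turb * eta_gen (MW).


P_gen = 363.7 * 0.96 = 349.1520 MW


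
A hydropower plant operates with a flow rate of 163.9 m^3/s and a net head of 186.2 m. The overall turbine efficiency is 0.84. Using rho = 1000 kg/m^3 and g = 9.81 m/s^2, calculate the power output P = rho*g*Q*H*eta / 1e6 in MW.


P = 1000 * 9.81 * 163.9 * 186.2 * 0.84 / 1e6 = 251.4820 MW


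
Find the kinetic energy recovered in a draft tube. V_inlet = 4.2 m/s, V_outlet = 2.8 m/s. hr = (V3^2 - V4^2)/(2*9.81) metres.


hr = (4.2^2 - 2.8^2) / (2*9.81) = 0.4995 m


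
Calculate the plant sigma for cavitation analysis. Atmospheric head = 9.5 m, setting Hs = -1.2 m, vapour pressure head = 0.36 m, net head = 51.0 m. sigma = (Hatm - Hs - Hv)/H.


sigma = (9.5 - (-1.2) - 0.36) / 51.0 = 0.2027


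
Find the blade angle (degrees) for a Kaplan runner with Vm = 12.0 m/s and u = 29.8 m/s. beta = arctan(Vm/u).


beta = arctan(12.0 / 29.8) = 21.9339 degrees


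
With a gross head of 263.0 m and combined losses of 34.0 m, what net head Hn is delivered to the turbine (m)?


Hn = 263.0 - 34.0 = 229.0000 m


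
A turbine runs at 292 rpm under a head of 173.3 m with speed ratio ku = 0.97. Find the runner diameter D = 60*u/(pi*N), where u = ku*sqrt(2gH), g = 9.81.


u = 0.97 * sqrt(2*9.81*173.3) = 56.5614 m/s
D = 60 * 56.5614 / (pi * 292) = 3.6995 m


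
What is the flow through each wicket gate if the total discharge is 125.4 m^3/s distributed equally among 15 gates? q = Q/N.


q = 125.4 / 15 = 8.3600 m^3/s


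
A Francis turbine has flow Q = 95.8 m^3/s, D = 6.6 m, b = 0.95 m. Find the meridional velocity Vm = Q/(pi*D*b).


Vm = 95.8 / (pi * 6.6 * 0.95) = 4.8635 m/s


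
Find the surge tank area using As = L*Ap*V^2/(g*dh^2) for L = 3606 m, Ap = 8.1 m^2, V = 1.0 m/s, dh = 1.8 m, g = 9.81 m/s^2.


As = 3606 * 8.1 * 1.0^2 / (9.81 * 1.8^2) = 918.9602 m^2


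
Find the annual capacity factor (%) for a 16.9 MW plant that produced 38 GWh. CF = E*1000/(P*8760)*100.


CF = 38 * 1000 / (16.9 * 8760) * 100 = 25.6680 %


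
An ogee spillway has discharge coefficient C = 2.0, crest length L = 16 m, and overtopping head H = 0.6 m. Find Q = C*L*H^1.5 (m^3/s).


Q = 2.0 * 16 * 0.6^1.5 = 14.8723 m^3/s


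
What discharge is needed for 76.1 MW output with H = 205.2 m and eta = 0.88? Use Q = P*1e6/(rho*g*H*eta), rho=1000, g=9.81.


Q = 76.1 * 1e6 / (1000 * 9.81 * 205.2 * 0.88) = 42.9591 m^3/s


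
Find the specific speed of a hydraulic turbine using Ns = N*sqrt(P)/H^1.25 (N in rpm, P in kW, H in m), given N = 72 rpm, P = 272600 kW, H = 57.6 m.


Ns = 72 * 272600^0.5 / 57.6^1.25 = 236.9012


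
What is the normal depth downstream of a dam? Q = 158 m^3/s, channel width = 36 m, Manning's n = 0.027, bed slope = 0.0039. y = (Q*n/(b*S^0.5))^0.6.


y = (158 * 0.027 / (36 * 0.0039^0.5))^0.6 = 1.4686 m


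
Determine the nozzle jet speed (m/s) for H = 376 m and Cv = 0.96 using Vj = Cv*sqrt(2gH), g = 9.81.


Vj = 0.96 * sqrt(2*9.81*376) = 82.4546 m/s


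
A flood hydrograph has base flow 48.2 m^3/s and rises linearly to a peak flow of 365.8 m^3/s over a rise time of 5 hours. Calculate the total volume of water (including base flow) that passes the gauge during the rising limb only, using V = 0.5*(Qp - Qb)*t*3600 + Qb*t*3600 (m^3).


V = 0.5*(365.8 - 48.2)*5*3600 + 48.2*5*3600 = 3.7260e+06 m^3


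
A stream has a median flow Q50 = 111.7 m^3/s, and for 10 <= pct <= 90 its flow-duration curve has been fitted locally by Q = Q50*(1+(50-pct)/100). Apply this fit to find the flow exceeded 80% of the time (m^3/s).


Q = 111.7 * (1 + (50 - 80)/100) = 78.1900 m^3/s


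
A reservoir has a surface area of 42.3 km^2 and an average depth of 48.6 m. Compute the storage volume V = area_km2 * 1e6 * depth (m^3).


V = 42.3 * 1e6 * 48.6 = 2.0558e+09 m^3


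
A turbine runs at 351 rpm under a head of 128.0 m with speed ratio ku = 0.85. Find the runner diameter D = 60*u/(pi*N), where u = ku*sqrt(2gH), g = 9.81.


u = 0.85 * sqrt(2*9.81*128.0) = 42.5965 m/s
D = 60 * 42.5965 / (pi * 351) = 2.3178 m


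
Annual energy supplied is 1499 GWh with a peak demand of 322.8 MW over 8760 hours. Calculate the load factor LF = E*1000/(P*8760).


LF = 1499 * 1000 / (322.8 * 8760) = 0.5301


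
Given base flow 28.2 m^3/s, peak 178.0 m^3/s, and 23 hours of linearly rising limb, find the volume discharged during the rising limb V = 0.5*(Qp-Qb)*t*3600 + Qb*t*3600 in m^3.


V = 0.5*(178.0 - 28.2)*23*3600 + 28.2*23*3600 = 8.5367e+06 m^3


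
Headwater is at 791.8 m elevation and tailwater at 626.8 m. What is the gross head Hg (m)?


Hg = 791.8 - 626.8 = 165.0000 m


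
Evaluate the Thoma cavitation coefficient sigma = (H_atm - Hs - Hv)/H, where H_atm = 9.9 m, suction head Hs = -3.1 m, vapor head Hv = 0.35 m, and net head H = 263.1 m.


sigma = (9.9 - (-3.1) - 0.35) / 263.1 = 0.0481


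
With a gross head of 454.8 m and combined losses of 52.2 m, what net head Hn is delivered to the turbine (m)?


Hn = 454.8 - 52.2 = 402.6000 m


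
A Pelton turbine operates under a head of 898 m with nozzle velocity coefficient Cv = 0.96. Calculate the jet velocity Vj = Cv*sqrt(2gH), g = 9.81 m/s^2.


Vj = 0.96 * sqrt(2*9.81*898) = 127.4263 m/s


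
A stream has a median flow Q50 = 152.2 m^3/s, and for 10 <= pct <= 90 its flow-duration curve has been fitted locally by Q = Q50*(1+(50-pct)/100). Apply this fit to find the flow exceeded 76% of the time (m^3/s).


Q = 152.2 * (1 + (50 - 76)/100) = 112.6280 m^3/s


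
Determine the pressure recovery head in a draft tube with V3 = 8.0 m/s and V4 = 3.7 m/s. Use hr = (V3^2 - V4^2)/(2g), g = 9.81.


hr = (8.0^2 - 3.7^2) / (2*9.81) = 2.5642 m


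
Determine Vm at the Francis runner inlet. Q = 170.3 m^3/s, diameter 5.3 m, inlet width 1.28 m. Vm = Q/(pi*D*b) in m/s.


Vm = 170.3 / (pi * 5.3 * 1.28) = 7.9906 m/s


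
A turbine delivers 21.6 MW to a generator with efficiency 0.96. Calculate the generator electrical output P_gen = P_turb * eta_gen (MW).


P_gen = 21.6 * 0.96 = 20.7360 MW


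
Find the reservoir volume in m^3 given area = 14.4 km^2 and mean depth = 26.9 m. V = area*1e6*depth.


V = 14.4 * 1e6 * 26.9 = 3.8736e+08 m^3


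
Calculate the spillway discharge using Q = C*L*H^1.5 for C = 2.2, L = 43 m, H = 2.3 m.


Q = 2.2 * 43 * 2.3^1.5 = 329.9764 m^3/s


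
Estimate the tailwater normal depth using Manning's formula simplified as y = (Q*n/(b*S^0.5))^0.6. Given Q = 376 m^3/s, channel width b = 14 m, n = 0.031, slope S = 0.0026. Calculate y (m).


y = (376 * 0.031 / (14 * 0.0026^0.5))^0.6 = 5.3427 m


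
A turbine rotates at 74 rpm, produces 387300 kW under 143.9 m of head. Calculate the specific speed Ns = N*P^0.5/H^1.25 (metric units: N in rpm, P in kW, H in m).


Ns = 74 * 387300^0.5 / 143.9^1.25 = 92.4016


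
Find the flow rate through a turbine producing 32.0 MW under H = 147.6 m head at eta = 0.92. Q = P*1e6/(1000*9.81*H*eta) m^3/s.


Q = 32.0 * 1e6 / (1000 * 9.81 * 147.6 * 0.92) = 24.0219 m^3/s


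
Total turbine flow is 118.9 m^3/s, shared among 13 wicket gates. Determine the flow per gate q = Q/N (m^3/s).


q = 118.9 / 13 = 9.1462 m^3/s


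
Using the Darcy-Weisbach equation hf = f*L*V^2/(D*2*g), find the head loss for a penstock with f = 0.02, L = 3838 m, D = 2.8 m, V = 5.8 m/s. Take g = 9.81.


hf = 0.02 * 3838 * 5.8^2 / (2.8 * 2 * 9.81) = 47.0039 m


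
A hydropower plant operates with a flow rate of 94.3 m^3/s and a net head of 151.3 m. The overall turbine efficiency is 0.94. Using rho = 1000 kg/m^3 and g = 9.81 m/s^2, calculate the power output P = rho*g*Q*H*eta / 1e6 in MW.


P = 1000 * 9.81 * 94.3 * 151.3 * 0.94 / 1e6 = 131.5672 MW


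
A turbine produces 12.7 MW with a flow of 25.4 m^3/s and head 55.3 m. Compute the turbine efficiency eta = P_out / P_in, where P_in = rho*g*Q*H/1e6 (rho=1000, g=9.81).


P_in = 1000 * 9.81 * 25.4 * 55.3 / 1e6 = 13.7793 MW
eta = 12.7 / 13.7793 = 0.9217


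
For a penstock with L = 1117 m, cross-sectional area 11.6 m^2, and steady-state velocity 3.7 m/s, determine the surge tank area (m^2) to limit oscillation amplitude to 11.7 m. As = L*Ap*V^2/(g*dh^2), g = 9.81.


As = 1117 * 11.6 * 3.7^2 / (9.81 * 11.7^2) = 132.0912 m^2


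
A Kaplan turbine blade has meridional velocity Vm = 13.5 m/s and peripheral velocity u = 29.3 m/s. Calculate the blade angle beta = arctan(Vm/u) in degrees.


beta = arctan(13.5 / 29.3) = 24.7379 degrees


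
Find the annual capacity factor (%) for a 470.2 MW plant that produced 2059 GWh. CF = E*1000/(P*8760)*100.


CF = 2059 * 1000 / (470.2 * 8760) * 100 = 49.9884 %


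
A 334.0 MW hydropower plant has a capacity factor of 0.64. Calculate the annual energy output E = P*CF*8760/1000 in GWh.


E = 334.0 * 0.64 * 8760 / 1000 = 1872.5376 GWh


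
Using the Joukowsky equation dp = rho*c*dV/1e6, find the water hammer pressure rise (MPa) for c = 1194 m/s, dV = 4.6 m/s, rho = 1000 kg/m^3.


dp = 1000 * 1194 * 4.6 / 1e6 = 5.4924 MPa


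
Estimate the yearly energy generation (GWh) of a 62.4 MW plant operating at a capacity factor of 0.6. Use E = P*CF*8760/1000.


E = 62.4 * 0.6 * 8760 / 1000 = 327.9744 GWh


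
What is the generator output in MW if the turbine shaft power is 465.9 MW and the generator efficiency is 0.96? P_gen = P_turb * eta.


P_gen = 465.9 * 0.96 = 447.2640 MW


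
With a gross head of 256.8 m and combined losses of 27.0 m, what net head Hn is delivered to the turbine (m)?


Hn = 256.8 - 27.0 = 229.8000 m


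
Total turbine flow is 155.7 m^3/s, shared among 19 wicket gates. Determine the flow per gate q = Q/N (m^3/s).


q = 155.7 / 19 = 8.1947 m^3/s


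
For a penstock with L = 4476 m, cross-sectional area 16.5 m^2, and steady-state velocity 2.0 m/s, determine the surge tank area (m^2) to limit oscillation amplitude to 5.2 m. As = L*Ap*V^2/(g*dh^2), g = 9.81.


As = 4476 * 16.5 * 2.0^2 / (9.81 * 5.2^2) = 1113.6746 m^2


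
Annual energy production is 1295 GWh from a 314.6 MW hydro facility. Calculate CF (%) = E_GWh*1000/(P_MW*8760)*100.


CF = 1295 * 1000 / (314.6 * 8760) * 100 = 46.9902 %


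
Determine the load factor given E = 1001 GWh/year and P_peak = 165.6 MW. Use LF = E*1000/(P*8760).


LF = 1001 * 1000 / (165.6 * 8760) = 0.6900


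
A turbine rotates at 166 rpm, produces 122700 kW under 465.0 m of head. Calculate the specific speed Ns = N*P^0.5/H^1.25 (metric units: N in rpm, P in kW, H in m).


Ns = 166 * 122700^0.5 / 465.0^1.25 = 26.9286


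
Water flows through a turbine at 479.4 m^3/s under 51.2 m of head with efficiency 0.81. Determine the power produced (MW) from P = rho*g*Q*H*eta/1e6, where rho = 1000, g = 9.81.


P = 1000 * 9.81 * 479.4 * 51.2 * 0.81 / 1e6 = 195.0392 MW


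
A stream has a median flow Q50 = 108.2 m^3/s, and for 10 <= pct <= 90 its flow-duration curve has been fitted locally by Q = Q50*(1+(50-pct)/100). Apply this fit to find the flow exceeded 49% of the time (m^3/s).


Q = 108.2 * (1 + (50 - 49)/100) = 109.2820 m^3/s


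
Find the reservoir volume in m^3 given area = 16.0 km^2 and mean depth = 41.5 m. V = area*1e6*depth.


V = 16.0 * 1e6 * 41.5 = 6.6400e+08 m^3


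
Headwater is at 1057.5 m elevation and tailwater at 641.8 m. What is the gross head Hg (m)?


Hg = 1057.5 - 641.8 = 415.7000 m


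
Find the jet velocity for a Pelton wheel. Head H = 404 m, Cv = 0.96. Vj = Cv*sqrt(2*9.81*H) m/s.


Vj = 0.96 * sqrt(2*9.81*404) = 85.4695 m/s


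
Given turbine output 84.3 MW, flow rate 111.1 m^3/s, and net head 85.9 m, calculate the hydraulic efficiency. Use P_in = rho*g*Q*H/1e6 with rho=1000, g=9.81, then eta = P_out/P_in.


P_in = 1000 * 9.81 * 111.1 * 85.9 / 1e6 = 93.6216 MW
eta = 84.3 / 93.6216 = 0.9004


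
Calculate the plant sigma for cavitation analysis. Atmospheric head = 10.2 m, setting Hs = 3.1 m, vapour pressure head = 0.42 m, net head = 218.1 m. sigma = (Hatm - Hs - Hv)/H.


sigma = (10.2 - 3.1 - 0.42) / 218.1 = 0.0306


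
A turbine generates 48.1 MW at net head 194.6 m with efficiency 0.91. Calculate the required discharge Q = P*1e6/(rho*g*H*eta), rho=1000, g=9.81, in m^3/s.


Q = 48.1 * 1e6 / (1000 * 9.81 * 194.6 * 0.91) = 27.6880 m^3/s


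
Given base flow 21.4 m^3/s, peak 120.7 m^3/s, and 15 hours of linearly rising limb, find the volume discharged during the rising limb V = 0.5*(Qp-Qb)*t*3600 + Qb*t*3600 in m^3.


V = 0.5*(120.7 - 21.4)*15*3600 + 21.4*15*3600 = 3.8367e+06 m^3


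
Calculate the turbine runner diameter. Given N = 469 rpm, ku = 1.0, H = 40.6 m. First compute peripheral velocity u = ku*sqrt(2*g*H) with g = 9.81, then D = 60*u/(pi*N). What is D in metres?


u = 1.0 * sqrt(2*9.81*40.6) = 28.2236 m/s
D = 60 * 28.2236 / (pi * 469) = 1.1493 m


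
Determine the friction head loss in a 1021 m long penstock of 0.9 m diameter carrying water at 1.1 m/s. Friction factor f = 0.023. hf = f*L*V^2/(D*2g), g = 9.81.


hf = 0.023 * 1021 * 1.1^2 / (0.9 * 2 * 9.81) = 1.6092 m


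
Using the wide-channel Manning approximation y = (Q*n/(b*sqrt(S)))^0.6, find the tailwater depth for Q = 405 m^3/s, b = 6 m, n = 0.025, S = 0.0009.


y = (405 * 0.025 / (6 * 0.0009^0.5))^0.6 = 11.2221 m


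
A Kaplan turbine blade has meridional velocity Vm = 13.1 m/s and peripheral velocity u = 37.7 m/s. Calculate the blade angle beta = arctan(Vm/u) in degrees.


beta = arctan(13.1 / 37.7) = 19.1613 degrees


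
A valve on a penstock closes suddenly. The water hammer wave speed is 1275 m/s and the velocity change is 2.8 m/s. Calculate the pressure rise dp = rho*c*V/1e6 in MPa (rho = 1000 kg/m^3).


dp = 1000 * 1275 * 2.8 / 1e6 = 3.5700 MPa


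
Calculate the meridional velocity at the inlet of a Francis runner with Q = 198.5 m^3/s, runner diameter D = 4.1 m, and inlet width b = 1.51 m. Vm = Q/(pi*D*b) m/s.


Vm = 198.5 / (pi * 4.1 * 1.51) = 10.2059 m/s


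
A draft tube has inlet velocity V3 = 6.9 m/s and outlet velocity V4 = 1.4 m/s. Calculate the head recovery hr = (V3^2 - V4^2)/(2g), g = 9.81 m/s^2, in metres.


hr = (6.9^2 - 1.4^2) / (2*9.81) = 2.3267 m


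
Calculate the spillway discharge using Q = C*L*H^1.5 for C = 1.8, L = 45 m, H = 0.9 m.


Q = 1.8 * 45 * 0.9^1.5 = 69.1590 m^3/s


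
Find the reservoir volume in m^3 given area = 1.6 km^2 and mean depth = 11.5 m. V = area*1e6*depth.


V = 1.6 * 1e6 * 11.5 = 1.8400e+07 m^3


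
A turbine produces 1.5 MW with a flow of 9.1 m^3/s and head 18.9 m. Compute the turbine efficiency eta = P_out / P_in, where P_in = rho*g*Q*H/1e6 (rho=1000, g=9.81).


P_in = 1000 * 9.81 * 9.1 * 18.9 / 1e6 = 1.6872 MW
eta = 1.5 / 1.6872 = 0.8890


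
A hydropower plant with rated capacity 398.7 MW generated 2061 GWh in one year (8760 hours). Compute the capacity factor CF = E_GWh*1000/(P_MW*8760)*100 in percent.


CF = 2061 * 1000 / (398.7 * 8760) * 100 = 59.0103 %


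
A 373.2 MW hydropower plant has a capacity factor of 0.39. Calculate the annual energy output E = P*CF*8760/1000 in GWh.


E = 373.2 * 0.39 * 8760 / 1000 = 1275.0005 GWh


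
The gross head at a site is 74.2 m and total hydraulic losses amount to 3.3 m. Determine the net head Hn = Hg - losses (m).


Hn = 74.2 - 3.3 = 70.9000 m


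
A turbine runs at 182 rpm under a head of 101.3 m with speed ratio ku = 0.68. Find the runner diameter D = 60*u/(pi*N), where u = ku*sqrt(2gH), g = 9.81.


u = 0.68 * sqrt(2*9.81*101.3) = 30.3154 m/s
D = 60 * 30.3154 / (pi * 182) = 3.1812 m


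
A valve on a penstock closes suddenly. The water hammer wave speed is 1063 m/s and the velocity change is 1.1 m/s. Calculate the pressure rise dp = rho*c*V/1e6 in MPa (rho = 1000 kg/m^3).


dp = 1000 * 1063 * 1.1 / 1e6 = 1.1693 MPa


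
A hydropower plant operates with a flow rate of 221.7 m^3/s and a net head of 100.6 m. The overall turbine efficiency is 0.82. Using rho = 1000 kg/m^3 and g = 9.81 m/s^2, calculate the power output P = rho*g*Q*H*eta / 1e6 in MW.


P = 1000 * 9.81 * 221.7 * 100.6 * 0.82 / 1e6 = 179.4100 MW


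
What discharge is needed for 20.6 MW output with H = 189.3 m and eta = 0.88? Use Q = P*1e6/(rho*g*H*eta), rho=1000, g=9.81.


Q = 20.6 * 1e6 / (1000 * 9.81 * 189.3 * 0.88) = 12.6056 m^3/s


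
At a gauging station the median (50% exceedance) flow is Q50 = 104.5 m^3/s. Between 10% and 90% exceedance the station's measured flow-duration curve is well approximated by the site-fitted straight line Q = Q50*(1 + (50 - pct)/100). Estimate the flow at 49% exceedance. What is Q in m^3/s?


Q = 104.5 * (1 + (50 - 49)/100) = 105.5450 m^3/s


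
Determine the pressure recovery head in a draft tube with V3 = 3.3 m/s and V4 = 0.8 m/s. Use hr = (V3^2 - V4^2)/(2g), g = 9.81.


hr = (3.3^2 - 0.8^2) / (2*9.81) = 0.5224 m


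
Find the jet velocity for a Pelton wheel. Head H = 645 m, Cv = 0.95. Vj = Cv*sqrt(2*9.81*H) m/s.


Vj = 0.95 * sqrt(2*9.81*645) = 106.8693 m/s


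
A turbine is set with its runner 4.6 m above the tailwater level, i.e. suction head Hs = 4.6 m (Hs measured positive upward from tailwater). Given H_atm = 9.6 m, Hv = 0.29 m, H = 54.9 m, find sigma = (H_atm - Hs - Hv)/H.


sigma = (9.6 - 4.6 - 0.29) / 54.9 = 0.0858


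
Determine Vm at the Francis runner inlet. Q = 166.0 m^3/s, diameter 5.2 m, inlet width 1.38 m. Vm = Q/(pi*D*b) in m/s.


Vm = 166.0 / (pi * 5.2 * 1.38) = 7.3634 m/s


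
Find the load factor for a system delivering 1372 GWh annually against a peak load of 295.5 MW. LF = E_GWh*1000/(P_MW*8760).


LF = 1372 * 1000 / (295.5 * 8760) = 0.5300


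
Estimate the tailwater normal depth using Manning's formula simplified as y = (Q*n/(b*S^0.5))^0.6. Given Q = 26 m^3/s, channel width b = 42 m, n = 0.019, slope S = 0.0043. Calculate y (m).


y = (26 * 0.019 / (42 * 0.0043^0.5))^0.6 = 0.3567 m


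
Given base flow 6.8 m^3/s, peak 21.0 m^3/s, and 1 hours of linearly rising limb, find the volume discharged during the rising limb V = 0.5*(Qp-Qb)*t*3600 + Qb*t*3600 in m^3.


V = 0.5*(21.0 - 6.8)*1*3600 + 6.8*1*3600 = 50040.0000 m^3


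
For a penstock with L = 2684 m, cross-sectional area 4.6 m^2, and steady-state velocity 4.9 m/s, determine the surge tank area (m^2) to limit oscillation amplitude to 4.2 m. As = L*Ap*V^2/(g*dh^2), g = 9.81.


As = 2684 * 4.6 * 4.9^2 / (9.81 * 4.2^2) = 1713.0298 m^2


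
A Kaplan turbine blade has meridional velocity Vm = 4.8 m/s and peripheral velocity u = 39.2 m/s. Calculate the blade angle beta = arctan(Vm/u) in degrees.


beta = arctan(4.8 / 39.2) = 6.9811 degrees


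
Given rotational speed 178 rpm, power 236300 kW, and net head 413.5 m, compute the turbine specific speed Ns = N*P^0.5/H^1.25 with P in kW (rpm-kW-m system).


Ns = 178 * 236300^0.5 / 413.5^1.25 = 46.4042


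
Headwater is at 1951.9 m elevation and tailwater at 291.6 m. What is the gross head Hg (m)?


Hg = 1951.9 - 291.6 = 1660.3000 m


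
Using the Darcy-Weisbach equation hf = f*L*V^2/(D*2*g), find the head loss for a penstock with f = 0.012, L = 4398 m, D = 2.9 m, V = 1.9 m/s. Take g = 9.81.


hf = 0.012 * 4398 * 1.9^2 / (2.9 * 2 * 9.81) = 3.3485 m


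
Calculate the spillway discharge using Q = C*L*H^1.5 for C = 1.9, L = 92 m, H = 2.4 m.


Q = 1.9 * 92 * 2.4^1.5 = 649.9176 m^3/s


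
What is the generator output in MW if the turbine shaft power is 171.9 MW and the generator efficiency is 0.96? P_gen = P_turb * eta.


P_gen = 171.9 * 0.96 = 165.0240 MW


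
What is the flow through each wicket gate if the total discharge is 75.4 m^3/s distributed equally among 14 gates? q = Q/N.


q = 75.4 / 14 = 5.3857 m^3/s


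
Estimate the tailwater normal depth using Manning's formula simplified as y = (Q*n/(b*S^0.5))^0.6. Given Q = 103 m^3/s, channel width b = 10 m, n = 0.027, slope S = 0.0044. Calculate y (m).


y = (103 * 0.027 / (10 * 0.0044^0.5))^0.6 = 2.3631 m


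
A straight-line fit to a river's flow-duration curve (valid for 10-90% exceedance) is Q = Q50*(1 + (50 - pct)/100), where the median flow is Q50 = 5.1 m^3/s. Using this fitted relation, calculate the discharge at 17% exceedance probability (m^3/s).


Q = 5.1 * (1 + (50 - 17)/100) = 6.7830 m^3/s


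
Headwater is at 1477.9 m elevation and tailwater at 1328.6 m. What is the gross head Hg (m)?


Hg = 1477.9 - 1328.6 = 149.3000 m


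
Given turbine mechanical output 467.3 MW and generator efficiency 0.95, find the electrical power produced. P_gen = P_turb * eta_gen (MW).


P_gen = 467.3 * 0.95 = 443.9350 MW


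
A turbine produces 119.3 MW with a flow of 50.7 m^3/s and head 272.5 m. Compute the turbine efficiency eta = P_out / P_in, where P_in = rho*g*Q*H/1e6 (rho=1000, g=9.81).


P_in = 1000 * 9.81 * 50.7 * 272.5 / 1e6 = 135.5325 MW
eta = 119.3 / 135.5325 = 0.8802


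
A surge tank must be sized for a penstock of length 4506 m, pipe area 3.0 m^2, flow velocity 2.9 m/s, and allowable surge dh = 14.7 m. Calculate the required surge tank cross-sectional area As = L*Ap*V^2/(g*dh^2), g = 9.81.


As = 4506 * 3.0 * 2.9^2 / (9.81 * 14.7^2) = 53.6296 m^2


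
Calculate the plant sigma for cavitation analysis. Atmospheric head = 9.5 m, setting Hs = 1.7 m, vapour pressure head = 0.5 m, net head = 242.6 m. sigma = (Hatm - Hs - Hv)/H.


sigma = (9.5 - 1.7 - 0.5) / 242.6 = 0.0301


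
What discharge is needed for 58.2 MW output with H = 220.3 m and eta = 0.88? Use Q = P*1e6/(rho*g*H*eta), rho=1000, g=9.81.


Q = 58.2 * 1e6 / (1000 * 9.81 * 220.3 * 0.88) = 30.6025 m^3/s


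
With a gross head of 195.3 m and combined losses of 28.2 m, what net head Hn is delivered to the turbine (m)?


Hn = 195.3 - 28.2 = 167.1000 m


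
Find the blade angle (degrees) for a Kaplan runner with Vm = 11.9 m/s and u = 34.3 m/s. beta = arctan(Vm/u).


beta = arctan(11.9 / 34.3) = 19.1336 degrees


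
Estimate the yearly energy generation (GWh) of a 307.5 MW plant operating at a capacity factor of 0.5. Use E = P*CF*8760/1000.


E = 307.5 * 0.5 * 8760 / 1000 = 1346.8500 GWh


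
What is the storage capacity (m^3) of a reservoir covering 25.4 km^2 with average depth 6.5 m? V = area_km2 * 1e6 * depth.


V = 25.4 * 1e6 * 6.5 = 1.6510e+08 m^3


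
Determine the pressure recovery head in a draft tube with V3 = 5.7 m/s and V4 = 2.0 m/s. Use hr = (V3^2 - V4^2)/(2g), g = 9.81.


hr = (5.7^2 - 2.0^2) / (2*9.81) = 1.4521 m


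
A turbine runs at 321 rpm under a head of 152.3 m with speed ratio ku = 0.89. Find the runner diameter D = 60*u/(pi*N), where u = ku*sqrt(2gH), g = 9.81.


u = 0.89 * sqrt(2*9.81*152.3) = 48.6507 m/s
D = 60 * 48.6507 / (pi * 321) = 2.8946 m


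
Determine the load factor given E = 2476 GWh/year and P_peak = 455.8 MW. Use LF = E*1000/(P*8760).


LF = 2476 * 1000 / (455.8 * 8760) = 0.6201


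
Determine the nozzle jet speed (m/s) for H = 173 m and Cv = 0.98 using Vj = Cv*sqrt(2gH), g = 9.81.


Vj = 0.98 * sqrt(2*9.81*173) = 57.0951 m/s


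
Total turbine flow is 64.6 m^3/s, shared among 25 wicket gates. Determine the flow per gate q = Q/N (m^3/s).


q = 64.6 / 25 = 2.5840 m^3/s


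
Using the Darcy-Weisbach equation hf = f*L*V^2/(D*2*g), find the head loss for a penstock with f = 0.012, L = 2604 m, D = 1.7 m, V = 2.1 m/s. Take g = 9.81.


hf = 0.012 * 2604 * 2.1^2 / (1.7 * 2 * 9.81) = 4.1315 m


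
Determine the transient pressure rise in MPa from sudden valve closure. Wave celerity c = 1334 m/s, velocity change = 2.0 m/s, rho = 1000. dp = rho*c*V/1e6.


dp = 1000 * 1334 * 2.0 / 1e6 = 2.6680 MPa


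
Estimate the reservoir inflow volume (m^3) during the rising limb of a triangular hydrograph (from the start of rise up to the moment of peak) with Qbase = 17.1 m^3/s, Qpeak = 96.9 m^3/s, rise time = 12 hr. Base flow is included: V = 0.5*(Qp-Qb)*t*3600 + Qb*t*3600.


V = 0.5*(96.9 - 17.1)*12*3600 + 17.1*12*3600 = 2.4624e+06 m^3


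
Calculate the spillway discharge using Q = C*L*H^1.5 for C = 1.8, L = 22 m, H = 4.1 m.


Q = 1.8 * 22 * 4.1^1.5 = 328.7539 m^3/s


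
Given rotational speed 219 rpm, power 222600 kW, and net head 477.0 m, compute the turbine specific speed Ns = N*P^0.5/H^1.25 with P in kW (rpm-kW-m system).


Ns = 219 * 222600^0.5 / 477.0^1.25 = 46.3510


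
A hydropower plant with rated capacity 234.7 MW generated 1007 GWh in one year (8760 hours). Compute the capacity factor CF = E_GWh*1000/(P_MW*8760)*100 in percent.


CF = 1007 * 1000 / (234.7 * 8760) * 100 = 48.9793 %


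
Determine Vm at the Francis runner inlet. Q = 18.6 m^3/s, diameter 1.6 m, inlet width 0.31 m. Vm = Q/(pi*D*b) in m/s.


Vm = 18.6 / (pi * 1.6 * 0.31) = 11.9366 m/s


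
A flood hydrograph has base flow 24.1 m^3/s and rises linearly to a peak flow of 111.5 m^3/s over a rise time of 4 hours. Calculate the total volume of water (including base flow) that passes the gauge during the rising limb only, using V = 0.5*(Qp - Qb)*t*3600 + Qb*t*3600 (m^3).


V = 0.5*(111.5 - 24.1)*4*3600 + 24.1*4*3600 = 976320.0000 m^3


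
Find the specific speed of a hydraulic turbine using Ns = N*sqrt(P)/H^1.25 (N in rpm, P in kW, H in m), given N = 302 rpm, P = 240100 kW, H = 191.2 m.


Ns = 302 * 240100^0.5 / 191.2^1.25 = 208.1341


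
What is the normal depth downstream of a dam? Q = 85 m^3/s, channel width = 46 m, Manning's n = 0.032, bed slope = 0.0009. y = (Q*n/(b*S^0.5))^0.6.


y = (85 * 0.032 / (46 * 0.0009^0.5))^0.6 = 1.5025 m


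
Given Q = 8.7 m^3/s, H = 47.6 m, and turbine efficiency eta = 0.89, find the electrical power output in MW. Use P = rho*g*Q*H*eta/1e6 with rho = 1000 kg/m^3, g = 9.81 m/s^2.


P = 1000 * 9.81 * 8.7 * 47.6 * 0.89 / 1e6 = 3.6156 MW


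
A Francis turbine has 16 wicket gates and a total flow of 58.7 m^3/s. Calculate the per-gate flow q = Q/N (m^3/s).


q = 58.7 / 16 = 3.6688 m^3/s


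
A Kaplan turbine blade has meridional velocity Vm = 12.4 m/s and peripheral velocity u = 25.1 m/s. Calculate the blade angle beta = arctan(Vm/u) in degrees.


beta = arctan(12.4 / 25.1) = 26.2905 degrees


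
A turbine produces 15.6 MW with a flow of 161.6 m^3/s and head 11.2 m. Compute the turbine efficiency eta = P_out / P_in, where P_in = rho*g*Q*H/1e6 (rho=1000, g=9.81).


P_in = 1000 * 9.81 * 161.6 * 11.2 / 1e6 = 17.7553 MW
eta = 15.6 / 17.7553 = 0.8786


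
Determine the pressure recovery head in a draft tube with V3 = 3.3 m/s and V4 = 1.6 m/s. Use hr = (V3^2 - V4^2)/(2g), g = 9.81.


hr = (3.3^2 - 1.6^2) / (2*9.81) = 0.4246 m


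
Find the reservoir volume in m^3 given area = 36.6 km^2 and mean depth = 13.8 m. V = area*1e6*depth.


V = 36.6 * 1e6 * 13.8 = 5.0508e+08 m^3


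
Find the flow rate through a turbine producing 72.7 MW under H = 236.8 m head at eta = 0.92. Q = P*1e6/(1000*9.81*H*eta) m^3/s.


Q = 72.7 * 1e6 / (1000 * 9.81 * 236.8 * 0.92) = 34.0170 m^3/s


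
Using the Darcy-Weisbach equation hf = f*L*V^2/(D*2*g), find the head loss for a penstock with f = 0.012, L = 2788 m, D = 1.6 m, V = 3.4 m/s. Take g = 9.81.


hf = 0.012 * 2788 * 3.4^2 / (1.6 * 2 * 9.81) = 12.3201 m


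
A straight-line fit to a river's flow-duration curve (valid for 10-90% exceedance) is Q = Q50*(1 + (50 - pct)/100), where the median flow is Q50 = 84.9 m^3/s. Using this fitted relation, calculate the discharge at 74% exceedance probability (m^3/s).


Q = 84.9 * (1 + (50 - 74)/100) = 64.5240 m^3/s


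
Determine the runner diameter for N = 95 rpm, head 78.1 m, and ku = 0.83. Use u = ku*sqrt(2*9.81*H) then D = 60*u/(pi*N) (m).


u = 0.83 * sqrt(2*9.81*78.1) = 32.4903 m/s
D = 60 * 32.4903 / (pi * 95) = 6.5318 m


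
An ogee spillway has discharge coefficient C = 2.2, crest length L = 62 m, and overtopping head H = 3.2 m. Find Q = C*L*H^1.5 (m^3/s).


Q = 2.2 * 62 * 3.2^1.5 = 780.7992 m^3/s


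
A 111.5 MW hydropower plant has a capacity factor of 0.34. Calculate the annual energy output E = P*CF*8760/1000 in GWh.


E = 111.5 * 0.34 * 8760 / 1000 = 332.0916 GWh


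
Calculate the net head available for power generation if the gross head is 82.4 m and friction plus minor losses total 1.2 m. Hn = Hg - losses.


Hn = 82.4 - 1.2 = 81.2000 m


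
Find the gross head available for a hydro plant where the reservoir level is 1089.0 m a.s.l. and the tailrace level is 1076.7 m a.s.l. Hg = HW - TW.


Hg = 1089.0 - 1076.7 = 12.3000 m


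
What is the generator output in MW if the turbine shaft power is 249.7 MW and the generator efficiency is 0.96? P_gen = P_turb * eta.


P_gen = 249.7 * 0.96 = 239.7120 MW


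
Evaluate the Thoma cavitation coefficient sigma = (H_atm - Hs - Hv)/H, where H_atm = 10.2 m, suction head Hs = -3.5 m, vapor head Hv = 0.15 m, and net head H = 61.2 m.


sigma = (10.2 - (-3.5) - 0.15) / 61.2 = 0.2214


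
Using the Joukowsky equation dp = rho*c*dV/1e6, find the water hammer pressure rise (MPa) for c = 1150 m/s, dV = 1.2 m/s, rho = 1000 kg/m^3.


dp = 1000 * 1150 * 1.2 / 1e6 = 1.3800 MPa


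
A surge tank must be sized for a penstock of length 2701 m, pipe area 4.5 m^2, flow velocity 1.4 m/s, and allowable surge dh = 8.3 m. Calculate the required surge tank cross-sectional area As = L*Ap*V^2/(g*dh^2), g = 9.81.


As = 2701 * 4.5 * 1.4^2 / (9.81 * 8.3^2) = 35.2507 m^2


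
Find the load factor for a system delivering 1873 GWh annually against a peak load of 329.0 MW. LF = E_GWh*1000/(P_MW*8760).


LF = 1873 * 1000 / (329.0 * 8760) = 0.6499


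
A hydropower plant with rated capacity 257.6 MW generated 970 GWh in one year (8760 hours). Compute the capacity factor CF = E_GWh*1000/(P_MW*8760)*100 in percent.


CF = 970 * 1000 / (257.6 * 8760) * 100 = 42.9855 %


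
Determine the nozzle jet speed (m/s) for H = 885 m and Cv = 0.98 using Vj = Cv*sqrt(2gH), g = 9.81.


Vj = 0.98 * sqrt(2*9.81*885) = 129.1360 m/s


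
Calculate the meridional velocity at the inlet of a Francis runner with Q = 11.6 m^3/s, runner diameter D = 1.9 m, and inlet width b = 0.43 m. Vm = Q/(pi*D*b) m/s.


Vm = 11.6 / (pi * 1.9 * 0.43) = 4.5195 m/s


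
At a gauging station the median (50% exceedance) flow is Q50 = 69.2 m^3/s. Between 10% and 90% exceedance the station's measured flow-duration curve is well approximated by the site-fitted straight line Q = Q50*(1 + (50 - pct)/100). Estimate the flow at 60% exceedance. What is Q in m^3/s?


Q = 69.2 * (1 + (50 - 60)/100) = 62.2800 m^3/s


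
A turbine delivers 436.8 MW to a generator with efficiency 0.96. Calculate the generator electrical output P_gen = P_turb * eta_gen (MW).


P_gen = 436.8 * 0.96 = 419.3280 MW


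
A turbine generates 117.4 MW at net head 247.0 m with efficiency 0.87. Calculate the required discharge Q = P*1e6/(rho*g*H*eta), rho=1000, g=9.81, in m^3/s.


Q = 117.4 * 1e6 / (1000 * 9.81 * 247.0 * 0.87) = 55.6907 m^3/s


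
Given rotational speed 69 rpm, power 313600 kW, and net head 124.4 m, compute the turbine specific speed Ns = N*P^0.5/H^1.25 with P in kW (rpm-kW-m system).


Ns = 69 * 313600^0.5 / 124.4^1.25 = 93.0061


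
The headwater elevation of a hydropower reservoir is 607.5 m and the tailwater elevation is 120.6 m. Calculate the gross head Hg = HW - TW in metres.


Hg = 607.5 - 120.6 = 486.9000 m


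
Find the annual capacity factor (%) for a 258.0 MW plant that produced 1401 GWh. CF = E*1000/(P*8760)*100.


CF = 1401 * 1000 / (258.0 * 8760) * 100 = 61.9890 %


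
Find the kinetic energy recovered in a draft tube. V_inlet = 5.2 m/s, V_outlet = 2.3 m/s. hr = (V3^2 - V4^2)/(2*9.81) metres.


hr = (5.2^2 - 2.3^2) / (2*9.81) = 1.1086 m


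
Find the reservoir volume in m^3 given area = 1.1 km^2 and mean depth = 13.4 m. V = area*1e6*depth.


V = 1.1 * 1e6 * 13.4 = 1.4740e+07 m^3


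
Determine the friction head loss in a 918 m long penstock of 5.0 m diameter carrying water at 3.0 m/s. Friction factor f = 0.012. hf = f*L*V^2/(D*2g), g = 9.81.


hf = 0.012 * 918 * 3.0^2 / (5.0 * 2 * 9.81) = 1.0106 m


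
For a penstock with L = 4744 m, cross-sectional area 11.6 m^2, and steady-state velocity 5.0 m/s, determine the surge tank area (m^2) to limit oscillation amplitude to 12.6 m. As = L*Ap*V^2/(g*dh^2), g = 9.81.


As = 4744 * 11.6 * 5.0^2 / (9.81 * 12.6^2) = 883.3495 m^2


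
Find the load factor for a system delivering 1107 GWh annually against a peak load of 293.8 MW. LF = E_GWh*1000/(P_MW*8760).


LF = 1107 * 1000 / (293.8 * 8760) = 0.4301


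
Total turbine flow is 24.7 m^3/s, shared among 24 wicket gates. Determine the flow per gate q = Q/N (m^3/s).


q = 24.7 / 24 = 1.0292 m^3/s


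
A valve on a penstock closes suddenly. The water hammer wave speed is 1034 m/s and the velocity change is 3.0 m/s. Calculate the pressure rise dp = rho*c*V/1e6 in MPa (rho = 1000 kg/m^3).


dp = 1000 * 1034 * 3.0 / 1e6 = 3.1020 MPa


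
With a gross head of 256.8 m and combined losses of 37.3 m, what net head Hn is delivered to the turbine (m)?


Hn = 256.8 - 37.3 = 219.5000 m


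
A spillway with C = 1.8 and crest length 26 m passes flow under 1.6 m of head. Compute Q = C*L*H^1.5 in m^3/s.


Q = 1.8 * 26 * 1.6^1.5 = 94.7165 m^3/s


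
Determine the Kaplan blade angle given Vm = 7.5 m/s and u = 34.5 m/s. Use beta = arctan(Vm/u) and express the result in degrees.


beta = arctan(7.5 / 34.5) = 12.2648 degrees


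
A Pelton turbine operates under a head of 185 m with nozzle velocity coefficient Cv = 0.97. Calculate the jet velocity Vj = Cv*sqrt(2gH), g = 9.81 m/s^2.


Vj = 0.97 * sqrt(2*9.81*185) = 58.4396 m/s


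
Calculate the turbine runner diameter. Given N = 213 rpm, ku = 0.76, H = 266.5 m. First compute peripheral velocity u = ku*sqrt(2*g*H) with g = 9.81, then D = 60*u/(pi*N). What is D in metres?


u = 0.76 * sqrt(2*9.81*266.5) = 54.9556 m/s
D = 60 * 54.9556 / (pi * 213) = 4.9276 m


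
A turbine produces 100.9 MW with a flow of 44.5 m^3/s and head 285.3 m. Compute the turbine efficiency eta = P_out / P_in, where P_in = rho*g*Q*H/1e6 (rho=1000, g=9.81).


P_in = 1000 * 9.81 * 44.5 * 285.3 / 1e6 = 124.5463 MW
eta = 100.9 / 124.5463 = 0.8101


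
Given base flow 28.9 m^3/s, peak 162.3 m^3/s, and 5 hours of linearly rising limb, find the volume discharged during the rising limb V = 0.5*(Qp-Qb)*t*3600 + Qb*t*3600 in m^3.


V = 0.5*(162.3 - 28.9)*5*3600 + 28.9*5*3600 = 1.7208e+06 m^3


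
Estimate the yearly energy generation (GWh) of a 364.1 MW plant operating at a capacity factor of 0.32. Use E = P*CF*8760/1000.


E = 364.1 * 0.32 * 8760 / 1000 = 1020.6451 GWh


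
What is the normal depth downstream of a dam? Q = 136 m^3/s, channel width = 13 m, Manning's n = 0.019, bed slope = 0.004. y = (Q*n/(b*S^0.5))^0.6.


y = (136 * 0.019 / (13 * 0.004^0.5))^0.6 = 1.9879 m
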